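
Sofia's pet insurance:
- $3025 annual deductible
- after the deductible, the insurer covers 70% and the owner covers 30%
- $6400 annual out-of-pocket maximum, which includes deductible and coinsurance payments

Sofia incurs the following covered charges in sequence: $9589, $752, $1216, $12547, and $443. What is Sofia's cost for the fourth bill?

$815.40

Bill 1, $9589: deductible takes $3025, $6564 remains; coinsurance $6564 × 30% = $1969.20. Owner pays $4994.20; OOP now $4994.20.
Bill 2, $752: deductible already satisfied, so owner's share is 30% × $752 = $225.60. Owner owes $225.60 (running OOP $5219.80).
Bill 3, $1216: deductible met; 30% of $1216 = $364.80. Owner owes $364.80 (running OOP $5584.60).
Bill 4, $12547: 30% coinsurance on $12547 = $3764.10. OOP would hit $9348.70 > $6400, so the cap limits the owner to $6400 − $5584.60 = $815.40.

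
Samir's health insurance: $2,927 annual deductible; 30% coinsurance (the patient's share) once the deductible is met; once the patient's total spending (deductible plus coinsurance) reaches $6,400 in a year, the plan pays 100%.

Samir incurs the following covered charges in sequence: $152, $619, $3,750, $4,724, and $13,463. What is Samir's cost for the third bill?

#1 ($152): entire amount goes to the deductible. Patient pays $152; OOP now $152.
#2 ($619): entire amount goes to the deductible. Cost to patient: $619. OOP to date $771.
#3 ($3,750): $2,156 finishes the deductible; $1,594 goes to coinsurance; 30% of $1,594 = $478.20. Cost to patient: $2,634.20. OOP to date $3,405.20.

$2,634.20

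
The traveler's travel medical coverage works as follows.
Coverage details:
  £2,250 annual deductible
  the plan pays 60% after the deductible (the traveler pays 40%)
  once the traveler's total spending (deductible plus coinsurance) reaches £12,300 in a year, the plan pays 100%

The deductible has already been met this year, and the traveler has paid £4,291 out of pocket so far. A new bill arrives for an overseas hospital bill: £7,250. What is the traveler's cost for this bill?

£2,900

With the deductible met, the entire £7,250 is subject to coinsurance.
Coinsurance: £7,250 × 40% = £2,900.
Total out-of-pocket so far would be £4,291 + £2,900 = £7,191, below the £12,300 cap — no reduction.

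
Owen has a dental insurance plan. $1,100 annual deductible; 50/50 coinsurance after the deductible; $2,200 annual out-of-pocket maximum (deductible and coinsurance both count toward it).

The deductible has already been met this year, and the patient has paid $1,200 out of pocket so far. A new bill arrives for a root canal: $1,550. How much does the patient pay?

The deductible is already satisfied, so the full bill goes to coinsurance.
Coinsurance: $1,550 × 50% = $775.
Total out-of-pocket so far would be $1,200 + $775 = $1,975, below the $2,200 cap — no reduction.

$775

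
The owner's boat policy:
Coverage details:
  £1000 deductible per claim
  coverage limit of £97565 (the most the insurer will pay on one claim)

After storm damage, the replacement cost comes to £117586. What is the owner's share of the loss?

After the deductible, £117586 − £1000 = £116586 remains.
The £97565 per-incident cap binds; insurer pays £97565.
Out of pocket: £117586 − £97565 = £20021.

£20021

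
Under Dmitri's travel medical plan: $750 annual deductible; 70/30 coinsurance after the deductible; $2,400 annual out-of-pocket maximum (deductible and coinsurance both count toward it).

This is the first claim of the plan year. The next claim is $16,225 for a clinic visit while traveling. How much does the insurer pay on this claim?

The full $750 deductible is still open; $750 of this bill applies to it.
The remaining $15,475 (= $16,225 − $750) moves to coinsurance.
Traveler's 30% share of $15,475 is $4,642.50.
Traveler responsibility before any cap: $750 + $4,642.50 = $5,392.50.
Adding $5,392.50 to the $0 already spent would give $5,392.50, which exceeds the $2,400 cap; the traveler pays just $2,400 − $0 = $2,400.
Insurer pays the balance: $16,225 − $2,400 = $13,825.

$13,825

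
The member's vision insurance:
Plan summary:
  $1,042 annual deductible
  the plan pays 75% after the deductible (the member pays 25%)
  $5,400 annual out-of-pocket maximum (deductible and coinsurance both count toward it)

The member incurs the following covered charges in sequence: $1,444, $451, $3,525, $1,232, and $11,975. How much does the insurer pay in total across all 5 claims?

$13,227

#1 ($1,444): $1,042 to deductible, leaving $402; coinsurance $402 × 25% = $100.50. Member pays $1,142.50; OOP now $1,142.50. Insurer: $1,444 − $1,142.50 = $301.50.
#2 ($451): 25% coinsurance on $451 = $112.75. Member pays $112.75; OOP now $1,255.25. Insurer: $451 − $112.75 = $338.25.
#3 ($3,525): deductible met; 25% of $3,525 = $881.25. Cost to member: $881.25. OOP to date $2,136.50. Plan pays $3,525 − $881.25 = $2,643.75.
#4 ($1,232): deductible already satisfied, so member's share is 25% × $1,232 = $308. Cost to member: $308. OOP to date $2,444.50. Plan pays $1,232 − $308 = $924.
#5 ($11,975): deductible already satisfied, so member's share is 25% × $11,975 = $2,993.75. OOP would hit $5,438.25 > $5,400, so the cap limits the member to $5,400 − $2,444.50 = $2,955.50. Plan pays $11,975 − $2,955.50 = $9,019.50.
Insurer total = bills − member's total = $18,627 − $5,400 = $13,227.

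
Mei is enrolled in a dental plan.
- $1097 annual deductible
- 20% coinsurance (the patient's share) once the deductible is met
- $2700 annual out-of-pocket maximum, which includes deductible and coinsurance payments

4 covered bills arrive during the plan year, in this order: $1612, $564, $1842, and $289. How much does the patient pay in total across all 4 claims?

Claim 1 — $1612: $1097 to deductible, leaving $515; patient's 20% is $103. Patient pays $1200; OOP now $1200.
Claim 2 — $564: deductible met; 20% of $564 = $112.80. Cost to patient: $112.80. OOP to date $1312.80.
Claim 3 — $1842: deductible already satisfied, so patient's share is 20% × $1842 = $368.40. Patient owes $368.40 (running OOP $1681.20).
Claim 4 — $289: deductible met; 20% of $289 = $57.80. Patient pays $57.80; OOP now $1739.
Total paid by the patient: $1200 + $112.80 + $368.40 + $57.80 = $1739.

$1739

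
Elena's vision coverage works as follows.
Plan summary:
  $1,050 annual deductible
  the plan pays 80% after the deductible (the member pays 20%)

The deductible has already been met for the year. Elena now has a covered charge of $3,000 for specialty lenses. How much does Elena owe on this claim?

The deductible is already satisfied, so the full bill goes to coinsurance.
20% of $3,000 = $600 falls to the member.

$600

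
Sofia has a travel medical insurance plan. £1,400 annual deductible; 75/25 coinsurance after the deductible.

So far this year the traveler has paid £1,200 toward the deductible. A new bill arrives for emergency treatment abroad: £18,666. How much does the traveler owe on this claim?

£1,200 of the £1,400 deductible is already met, leaving £200.
After the £200 deductible portion, £18,666 − £200 = £18,466 is subject to coinsurance.
25% of £18,466 = £4,616.50 falls to the traveler.
That puts the traveler's cost at £200 + £4,616.50 = £4,816.50.

£4,816.50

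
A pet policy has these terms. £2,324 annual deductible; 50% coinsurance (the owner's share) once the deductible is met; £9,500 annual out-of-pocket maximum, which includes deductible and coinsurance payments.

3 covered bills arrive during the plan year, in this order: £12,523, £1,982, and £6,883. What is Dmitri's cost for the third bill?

£1,085.50

#1 (£12,523): £2,324 finishes the deductible; £10,199 goes to coinsurance; 50% of £10,199 = £5,099.50. Owner pays £7,423.50; OOP now £7,423.50.
#2 (£1,982): deductible met; 50% of £1,982 = £991. Cost to owner: £991. OOP to date £8,414.50.
#3 (£6,883): deductible already satisfied, so owner's share is 50% × £6,883 = £3,441.50. That would push OOP to £11,856, over the £9,500 cap, so owner pays £9,500 − £8,414.50 = £1,085.50.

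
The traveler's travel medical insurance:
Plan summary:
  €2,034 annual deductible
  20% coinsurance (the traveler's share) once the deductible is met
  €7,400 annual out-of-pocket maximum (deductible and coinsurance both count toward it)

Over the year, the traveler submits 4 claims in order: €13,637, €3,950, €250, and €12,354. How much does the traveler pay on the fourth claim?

Claim 1 (€13,637): €2,034 to deductible, leaving €11,603; traveler's 20% is €2,320.60. Traveler pays €4,354.60; OOP now €4,354.60.
Claim 2 (€3,950): deductible already satisfied, so traveler's share is 20% × €3,950 = €790. Cost to traveler: €790. OOP to date €5,144.60.
Claim 3 (€250): 20% coinsurance on €250 = €50. Cost to traveler: €50. OOP to date €5,194.60.
Claim 4 (€12,354): 20% coinsurance on €12,354 = €2,470.80. That would push OOP to €7,665.40, over the €7,400 cap, so traveler pays €7,400 − €5,194.60 = €2,205.40.

€2,205.40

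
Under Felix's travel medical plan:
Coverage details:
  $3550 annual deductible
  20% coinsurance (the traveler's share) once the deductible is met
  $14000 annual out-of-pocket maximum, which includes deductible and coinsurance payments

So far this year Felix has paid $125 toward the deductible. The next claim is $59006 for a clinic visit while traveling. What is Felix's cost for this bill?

Remaining deductible: $3550 − $125 = $3425.
That leaves $59006 − $3425 = $55581 for coinsurance.
Traveler's 20% share of $55581 is $11116.20.
That puts the traveler's cost at $3425 + $11116.20 = $14541.20 before any cap.
Year-to-date out-of-pocket would reach $125 + $14541.20 = $14666.20, above the $14000 maximum, so the traveler pays only $14000 − $125 = $13875.

$13875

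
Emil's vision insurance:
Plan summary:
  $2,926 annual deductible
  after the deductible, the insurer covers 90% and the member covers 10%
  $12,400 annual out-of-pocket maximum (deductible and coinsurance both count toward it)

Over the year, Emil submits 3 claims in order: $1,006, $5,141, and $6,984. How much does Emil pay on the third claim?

$698.40

Bill 1, $1,006: all of it applies to the deductible. Member owes $1,006 (running OOP $1,006).
Bill 2, $5,141: $1,920 to deductible, leaving $3,221; coinsurance $3,221 × 10% = $322.10. Member pays $2,242.10; OOP now $3,248.10.
Bill 3, $6,984: deductible already satisfied, so member's share is 10% × $6,984 = $698.40. Member pays $698.40; OOP now $3,946.50.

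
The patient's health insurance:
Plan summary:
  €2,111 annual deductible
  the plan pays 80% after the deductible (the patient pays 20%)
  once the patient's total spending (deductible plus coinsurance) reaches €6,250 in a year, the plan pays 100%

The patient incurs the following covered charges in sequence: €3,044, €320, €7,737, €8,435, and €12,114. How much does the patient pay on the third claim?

Claim 1 — €3,044: deductible takes €2,111, €933 remains; 20% of €933 = €186.60. Patient pays €2,297.60; OOP now €2,297.60.
Claim 2 — €320: 20% coinsurance on €320 = €64. Cost to patient: €64. OOP to date €2,361.60.
Claim 3 — €7,737: deductible already satisfied, so patient's share is 20% × €7,737 = €1,547.40. Patient pays €1,547.40; OOP now €3,909.

€1,547.40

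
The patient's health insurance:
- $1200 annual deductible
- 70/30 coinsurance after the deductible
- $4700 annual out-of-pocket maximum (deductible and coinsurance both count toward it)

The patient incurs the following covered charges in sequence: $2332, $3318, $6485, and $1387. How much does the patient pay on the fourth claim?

Bill 1, $2332: $1200 finishes the deductible; $1132 goes to coinsurance; patient's 30% is $339.60. Patient owes $1539.60 (running OOP $1539.60).
Bill 2, $3318: 30% coinsurance on $3318 = $995.40. Patient owes $995.40 (running OOP $2535).
Bill 3, $6485: deductible met; 30% of $6485 = $1945.50. Patient owes $1945.50 (running OOP $4480.50).
Bill 4, $1387: deductible already satisfied, so patient's share is 30% × $1387 = $416.10. OOP would hit $4896.60 > $4700, so the cap limits the patient to $4700 − $4480.50 = $219.50.

$219.50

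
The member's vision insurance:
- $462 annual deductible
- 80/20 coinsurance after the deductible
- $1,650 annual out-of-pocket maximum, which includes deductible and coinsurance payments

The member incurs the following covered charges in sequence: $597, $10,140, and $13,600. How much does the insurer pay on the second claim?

$8,979

Claim 1 ($597): $462 finishes the deductible; $135 goes to coinsurance; 20% of $135 = $27. Member pays $489; OOP now $489. Insurer: $597 − $489 = $108.
Claim 2 ($10,140): 20% coinsurance on $10,140 = $2,028. Adding that to $489 gives $2,517, past the $1,650 cap; member pays only $1,650 − $489 = $1,161. Plan pays $10,140 − $1,161 = $8,979.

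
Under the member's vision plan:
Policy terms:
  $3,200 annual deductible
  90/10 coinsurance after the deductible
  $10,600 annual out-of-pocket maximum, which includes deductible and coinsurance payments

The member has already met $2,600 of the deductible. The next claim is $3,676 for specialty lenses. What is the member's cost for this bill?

$907.60

Deductible still to meet: $3,200 − $2,600 = $600.
That leaves $3,676 − $600 = $3,076 for coinsurance.
Member's 10% share of $3,076 is $307.60.
Member responsibility before any cap: $600 + $307.60 = $907.60.
Year-to-date out-of-pocket becomes $2,600 + $907.60 = $3,507.60, still under the $10,600 maximum, so no cap applies.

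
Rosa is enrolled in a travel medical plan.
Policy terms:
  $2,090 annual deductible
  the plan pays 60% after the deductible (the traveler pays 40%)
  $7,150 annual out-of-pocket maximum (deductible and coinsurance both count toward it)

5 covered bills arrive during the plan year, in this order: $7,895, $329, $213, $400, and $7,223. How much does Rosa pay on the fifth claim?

$2,361.20

Bill 1, $7,895: $2,090 finishes the deductible; $5,805 goes to coinsurance; coinsurance $5,805 × 40% = $2,322. Traveler pays $4,412; OOP now $4,412.
Bill 2, $329: deductible met; 40% of $329 = $131.60. Traveler pays $131.60; OOP now $4,543.60.
Bill 3, $213: deductible already satisfied, so traveler's share is 40% × $213 = $85.20. Cost to traveler: $85.20. OOP to date $4,628.80.
Bill 4, $400: 40% coinsurance on $400 = $160. Cost to traveler: $160. OOP to date $4,788.80.
Bill 5, $7,223: deductible already satisfied, so traveler's share is 40% × $7,223 = $2,889.20. OOP would hit $7,678 > $7,150, so the cap limits the traveler to $7,150 − $4,788.80 = $2,361.20.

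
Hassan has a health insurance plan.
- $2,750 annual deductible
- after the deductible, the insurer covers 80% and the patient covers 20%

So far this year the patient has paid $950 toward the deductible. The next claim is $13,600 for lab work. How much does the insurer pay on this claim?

$9,440

Remaining deductible: $2,750 − $950 = $1,800.
The remaining $11,800 (= $13,600 − $1,800) moves to coinsurance.
Patient's 20% share of $11,800 is $2,360.
That puts the patient's cost at $1,800 + $2,360 = $4,160.
The plan picks up $13,600 − $4,160 = $9,440.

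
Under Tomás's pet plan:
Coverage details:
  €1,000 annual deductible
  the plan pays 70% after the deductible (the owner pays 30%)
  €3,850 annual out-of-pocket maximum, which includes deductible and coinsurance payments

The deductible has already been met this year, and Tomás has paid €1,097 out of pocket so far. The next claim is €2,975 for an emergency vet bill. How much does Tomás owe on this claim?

With the deductible met, the entire €2,975 is subject to coinsurance.
30% of €2,975 = €892.50 falls to the owner.
Cumulative spending €1,097 + €892.50 = €1,989.50 stays under the €3,850 maximum.

€892.50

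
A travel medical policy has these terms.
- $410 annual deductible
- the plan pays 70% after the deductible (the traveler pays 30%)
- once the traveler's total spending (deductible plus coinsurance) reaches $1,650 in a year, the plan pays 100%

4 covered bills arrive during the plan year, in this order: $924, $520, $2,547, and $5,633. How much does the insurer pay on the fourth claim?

$5,467.30

Claim 1 — $924: deductible takes $410, $514 remains; coinsurance $514 × 30% = $154.20. Cost to traveler: $564.20. OOP to date $564.20. Plan pays $924 − $564.20 = $359.80.
Claim 2 — $520: deductible already satisfied, so traveler's share is 30% × $520 = $156. Traveler owes $156 (running OOP $720.20). Plan pays $520 − $156 = $364.
Claim 3 — $2,547: deductible already satisfied, so traveler's share is 30% × $2,547 = $764.10. Traveler owes $764.10 (running OOP $1,484.30). Plan pays $2,547 − $764.10 = $1,782.90.
Claim 4 — $5,633: deductible already satisfied, so traveler's share is 30% × $5,633 = $1,689.90. That would push OOP to $3,174.20, over the $1,650 cap, so traveler pays $1,650 − $1,484.30 = $165.70. Insurer: $5,633 − $165.70 = $5,467.30.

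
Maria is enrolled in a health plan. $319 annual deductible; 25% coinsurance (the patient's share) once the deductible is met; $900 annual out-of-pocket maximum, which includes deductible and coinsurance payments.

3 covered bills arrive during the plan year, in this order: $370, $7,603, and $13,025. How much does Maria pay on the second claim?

Claim 1 ($370): $319 to deductible, leaving $51; coinsurance $51 × 25% = $12.75. Cost to patient: $331.75. OOP to date $331.75.
Claim 2 ($7,603): 25% coinsurance on $7,603 = $1,900.75. OOP would hit $2,232.50 > $900, so the cap limits the patient to $900 − $331.75 = $568.25.

$568.25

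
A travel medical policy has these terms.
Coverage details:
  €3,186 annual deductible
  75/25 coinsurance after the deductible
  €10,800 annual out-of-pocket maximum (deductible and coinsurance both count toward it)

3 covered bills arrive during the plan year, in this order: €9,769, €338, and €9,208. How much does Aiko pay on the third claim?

Bill 1, €9,769: €3,186 finishes the deductible; €6,583 goes to coinsurance; coinsurance €6,583 × 25% = €1,645.75. Cost to traveler: €4,831.75. OOP to date €4,831.75.
Bill 2, €338: deductible met; 25% of €338 = €84.50. Traveler owes €84.50 (running OOP €4,916.25).
Bill 3, €9,208: deductible already satisfied, so traveler's share is 25% × €9,208 = €2,302. Traveler pays €2,302; OOP now €7,218.25.

€2,302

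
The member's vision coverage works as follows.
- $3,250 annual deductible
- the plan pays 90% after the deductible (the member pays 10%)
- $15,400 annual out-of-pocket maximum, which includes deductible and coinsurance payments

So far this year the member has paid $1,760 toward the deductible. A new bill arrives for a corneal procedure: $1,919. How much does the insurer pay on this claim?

$386.10

$1,760 of the $3,250 deductible is already met, leaving $1,490.
After the $1,490 deductible portion, $1,919 − $1,490 = $429 is subject to coinsurance.
Coinsurance: $429 × 10% = $42.90.
That puts the member's cost at $1,490 + $42.90 = $1,532.90 before any cap.
Cumulative spending $1,760 + $1,532.90 = $3,292.90 stays under the $15,400 maximum.
The plan picks up $1,919 − $1,532.90 = $386.10.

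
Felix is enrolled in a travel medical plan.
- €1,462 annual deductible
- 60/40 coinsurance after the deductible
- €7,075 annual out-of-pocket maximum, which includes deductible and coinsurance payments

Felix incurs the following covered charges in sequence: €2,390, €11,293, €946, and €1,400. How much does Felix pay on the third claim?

€378.40

Claim 1 — €2,390: €1,462 finishes the deductible; €928 goes to coinsurance; traveler's 40% is €371.20. Traveler owes €1,833.20 (running OOP €1,833.20).
Claim 2 — €11,293: 40% coinsurance on €11,293 = €4,517.20. Traveler owes €4,517.20 (running OOP €6,350.40).
Claim 3 — €946: deductible already satisfied, so traveler's share is 40% × €946 = €378.40. Cost to traveler: €378.40. OOP to date €6,728.80.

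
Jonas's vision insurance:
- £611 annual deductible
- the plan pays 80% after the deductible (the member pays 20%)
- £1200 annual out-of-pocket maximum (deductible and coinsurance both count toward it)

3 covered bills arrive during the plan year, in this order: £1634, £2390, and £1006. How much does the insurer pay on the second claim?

£2005.60

Bill 1, £1634: £611 to deductible, leaving £1023; 20% of £1023 = £204.60. Member owes £815.60 (running OOP £815.60). Insurer: £1634 − £815.60 = £818.40.
Bill 2, £2390: deductible met; 20% of £2390 = £478. That would push OOP to £1293.60, over the £1200 cap, so member pays £1200 − £815.60 = £384.40. Plan pays £2390 − £384.40 = £2005.60.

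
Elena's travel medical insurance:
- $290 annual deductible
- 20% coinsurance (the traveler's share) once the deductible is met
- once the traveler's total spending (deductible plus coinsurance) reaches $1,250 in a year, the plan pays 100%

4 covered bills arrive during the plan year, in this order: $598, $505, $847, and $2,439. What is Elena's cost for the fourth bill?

#1 ($598): $290 to deductible, leaving $308; coinsurance $308 × 20% = $61.60. Cost to traveler: $351.60. OOP to date $351.60.
#2 ($505): 20% coinsurance on $505 = $101. Cost to traveler: $101. OOP to date $452.60.
#3 ($847): deductible met; 20% of $847 = $169.40. Cost to traveler: $169.40. OOP to date $622.
#4 ($2,439): deductible met; 20% of $2,439 = $487.80. Traveler owes $487.80 (running OOP $1,109.80).

$487.80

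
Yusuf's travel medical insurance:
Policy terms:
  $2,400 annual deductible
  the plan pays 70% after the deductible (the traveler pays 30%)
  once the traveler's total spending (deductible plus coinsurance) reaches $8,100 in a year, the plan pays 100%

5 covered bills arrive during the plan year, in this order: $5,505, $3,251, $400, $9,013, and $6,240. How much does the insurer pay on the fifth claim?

$5,270.70

Claim 1 ($5,505): deductible takes $2,400, $3,105 remains; 30% of $3,105 = $931.50. Traveler owes $3,331.50 (running OOP $3,331.50). Insurer: $5,505 − $3,331.50 = $2,173.50.
Claim 2 ($3,251): deductible met; 30% of $3,251 = $975.30. Traveler pays $975.30; OOP now $4,306.80. Plan pays $3,251 − $975.30 = $2,275.70.
Claim 3 ($400): deductible already satisfied, so traveler's share is 30% × $400 = $120. Cost to traveler: $120. OOP to date $4,426.80. Plan pays $400 − $120 = $280.
Claim 4 ($9,013): deductible met; 30% of $9,013 = $2,703.90. Traveler owes $2,703.90 (running OOP $7,130.70). Insurer: $9,013 − $2,703.90 = $6,309.10.
Claim 5 ($6,240): deductible already satisfied, so traveler's share is 30% × $6,240 = $1,872. OOP would hit $9,002.70 > $8,100, so the cap limits the traveler to $8,100 − $7,130.70 = $969.30. Insurer: $6,240 − $969.30 = $5,270.70.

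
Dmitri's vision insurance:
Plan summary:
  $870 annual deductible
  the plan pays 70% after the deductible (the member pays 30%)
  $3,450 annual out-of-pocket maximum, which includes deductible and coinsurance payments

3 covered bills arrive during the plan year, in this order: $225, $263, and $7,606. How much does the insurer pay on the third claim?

$5,056.80

#1 ($225): entire amount goes to the deductible. Member owes $225 (running OOP $225). Plan pays $225 − $225 = $0.
#2 ($263): fully absorbed by the deductible. Member owes $263 (running OOP $488). Insurer: $263 − $263 = $0.
#3 ($7,606): deductible takes $382, $7,224 remains; 30% of $7,224 = $2,167.20. Member pays $2,549.20; OOP now $3,037.20. Plan pays $7,606 − $2,549.20 = $5,056.80.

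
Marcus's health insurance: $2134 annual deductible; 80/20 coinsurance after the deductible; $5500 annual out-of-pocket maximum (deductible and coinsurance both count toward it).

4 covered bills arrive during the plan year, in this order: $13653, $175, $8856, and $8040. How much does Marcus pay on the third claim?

#1 ($13653): $2134 finishes the deductible; $11519 goes to coinsurance; patient's 20% is $2303.80. Patient owes $4437.80 (running OOP $4437.80).
#2 ($175): 20% coinsurance on $175 = $35. Patient owes $35 (running OOP $4472.80).
#3 ($8856): deductible already satisfied, so patient's share is 20% × $8856 = $1771.20. OOP would hit $6244 > $5500, so the cap limits the patient to $5500 − $4472.80 = $1027.20.

$1027.20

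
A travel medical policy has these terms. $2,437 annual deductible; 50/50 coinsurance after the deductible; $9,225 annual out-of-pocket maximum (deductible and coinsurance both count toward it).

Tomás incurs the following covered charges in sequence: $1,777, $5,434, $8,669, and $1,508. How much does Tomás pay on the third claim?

$4,334.50

Claim 1 — $1,777: fully absorbed by the deductible. Traveler owes $1,777 (running OOP $1,777).
Claim 2 — $5,434: $660 to deductible, leaving $4,774; coinsurance $4,774 × 50% = $2,387. Traveler owes $3,047 (running OOP $4,824).
Claim 3 — $8,669: 50% coinsurance on $8,669 = $4,334.50. Cost to traveler: $4,334.50. OOP to date $9,158.50.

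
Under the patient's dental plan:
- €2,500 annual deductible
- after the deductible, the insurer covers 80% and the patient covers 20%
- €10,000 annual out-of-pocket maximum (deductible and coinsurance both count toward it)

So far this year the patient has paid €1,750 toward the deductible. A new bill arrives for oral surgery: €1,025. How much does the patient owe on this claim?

€805

€1,750 of the €2,500 deductible is already met, leaving €750.
That leaves €1,025 − €750 = €275 for coinsurance.
20% of €275 = €55 falls to the patient.
That puts the patient's cost at €750 + €55 = €805 before any cap.
Total out-of-pocket so far would be €1,750 + €805 = €2,555, below the €10,000 cap — no reduction.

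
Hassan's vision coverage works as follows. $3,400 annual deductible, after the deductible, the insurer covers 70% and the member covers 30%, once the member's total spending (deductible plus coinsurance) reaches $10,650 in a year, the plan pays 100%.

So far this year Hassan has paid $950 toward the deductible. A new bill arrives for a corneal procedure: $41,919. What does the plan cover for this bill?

$32,219

Remaining deductible: $3,400 − $950 = $2,450.
After the $2,450 deductible portion, $41,919 − $2,450 = $39,469 is subject to coinsurance.
Member's 30% share of $39,469 is $11,840.70.
That puts the member's cost at $2,450 + $11,840.70 = $14,290.70 before any cap.
That would bring total out-of-pocket to $15,240.70, past the $10,650 cap. The member is capped at $10,650 − $950 = $9,700 on this claim.
The plan picks up $41,919 − $9,700 = $32,219.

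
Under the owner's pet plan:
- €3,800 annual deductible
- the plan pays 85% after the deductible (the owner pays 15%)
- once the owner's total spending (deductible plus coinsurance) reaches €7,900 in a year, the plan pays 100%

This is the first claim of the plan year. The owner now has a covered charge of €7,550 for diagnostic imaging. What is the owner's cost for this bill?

€4,362.50

The full €3,800 deductible is still open; €3,800 of this bill applies to it.
The remaining €3,750 (= €7,550 − €3,800) moves to coinsurance.
Coinsurance: €3,750 × 15% = €562.50.
So the owner owes €3,800 + €562.50 = €4,362.50 before any cap.
Cumulative spending €0 + €4,362.50 = €4,362.50 stays under the €7,900 maximum.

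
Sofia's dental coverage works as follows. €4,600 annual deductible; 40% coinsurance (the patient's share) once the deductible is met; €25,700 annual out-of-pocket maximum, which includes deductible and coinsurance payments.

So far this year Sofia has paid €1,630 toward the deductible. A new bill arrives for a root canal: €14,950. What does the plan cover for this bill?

€7,188

Remaining deductible: €4,600 − €1,630 = €2,970.
That leaves €14,950 − €2,970 = €11,980 for coinsurance.
Patient's 40% share of €11,980 is €4,792.
So the patient owes €2,970 + €4,792 = €7,762 before any cap.
Cumulative spending €1,630 + €7,762 = €9,392 stays under the €25,700 maximum.
The plan picks up €14,950 − €7,762 = €7,188.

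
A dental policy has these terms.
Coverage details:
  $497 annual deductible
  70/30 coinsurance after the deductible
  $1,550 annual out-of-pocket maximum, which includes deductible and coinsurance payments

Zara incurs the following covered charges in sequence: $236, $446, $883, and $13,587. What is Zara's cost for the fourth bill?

$732.60

Bill 1, $236: all of it applies to the deductible. Patient pays $236; OOP now $236.
Bill 2, $446: deductible takes $261, $185 remains; coinsurance $185 × 30% = $55.50. Patient pays $316.50; OOP now $552.50.
Bill 3, $883: deductible met; 30% of $883 = $264.90. Patient pays $264.90; OOP now $817.40.
Bill 4, $13,587: deductible met; 30% of $13,587 = $4,076.10. OOP would hit $4,893.50 > $1,550, so the cap limits the patient to $1,550 − $817.40 = $732.60.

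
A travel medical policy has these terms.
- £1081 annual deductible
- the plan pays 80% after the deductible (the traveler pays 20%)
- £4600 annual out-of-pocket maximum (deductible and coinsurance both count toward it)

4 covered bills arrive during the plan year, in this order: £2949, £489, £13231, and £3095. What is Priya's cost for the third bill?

Claim 1 — £2949: £1081 finishes the deductible; £1868 goes to coinsurance; traveler's 20% is £373.60. Traveler pays £1454.60; OOP now £1454.60.
Claim 2 — £489: 20% coinsurance on £489 = £97.80. Traveler pays £97.80; OOP now £1552.40.
Claim 3 — £13231: deductible already satisfied, so traveler's share is 20% × £13231 = £2646.20. Traveler owes £2646.20 (running OOP £4198.60).

£2646.20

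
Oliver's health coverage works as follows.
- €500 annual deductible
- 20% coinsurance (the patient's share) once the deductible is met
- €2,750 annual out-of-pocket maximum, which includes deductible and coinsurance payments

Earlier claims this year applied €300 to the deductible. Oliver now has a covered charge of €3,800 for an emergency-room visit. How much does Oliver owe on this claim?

€920

Remaining deductible: €500 − €300 = €200.
After the €200 deductible portion, €3,800 − €200 = €3,600 is subject to coinsurance.
20% of €3,600 = €720 falls to the patient.
So the patient owes €200 + €720 = €920 before any cap.
Cumulative spending €300 + €920 = €1,220 stays under the €2,750 maximum.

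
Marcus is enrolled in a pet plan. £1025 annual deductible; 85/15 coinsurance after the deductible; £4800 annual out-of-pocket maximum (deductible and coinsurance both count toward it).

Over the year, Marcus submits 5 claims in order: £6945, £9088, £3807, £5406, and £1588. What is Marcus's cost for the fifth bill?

£141.85

Claim 1 — £6945: £1025 to deductible, leaving £5920; 15% of £5920 = £888. Owner owes £1913 (running OOP £1913).
Claim 2 — £9088: 15% coinsurance on £9088 = £1363.20. Owner pays £1363.20; OOP now £3276.20.
Claim 3 — £3807: deductible met; 15% of £3807 = £571.05. Owner pays £571.05; OOP now £3847.25.
Claim 4 — £5406: 15% coinsurance on £5406 = £810.90. Cost to owner: £810.90. OOP to date £4658.15.
Claim 5 — £1588: 15% coinsurance on £1588 = £238.20. Adding that to £4658.15 gives £4896.35, past the £4800 cap; owner pays only £4800 − £4658.15 = £141.85.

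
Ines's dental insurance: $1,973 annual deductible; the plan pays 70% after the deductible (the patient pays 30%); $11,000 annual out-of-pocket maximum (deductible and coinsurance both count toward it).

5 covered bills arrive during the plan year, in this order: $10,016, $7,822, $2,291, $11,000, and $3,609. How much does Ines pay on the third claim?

$687.30

Claim 1 ($10,016): deductible takes $1,973, $8,043 remains; 30% of $8,043 = $2,412.90. Patient pays $4,385.90; OOP now $4,385.90.
Claim 2 ($7,822): deductible met; 30% of $7,822 = $2,346.60. Patient pays $2,346.60; OOP now $6,732.50.
Claim 3 ($2,291): deductible already satisfied, so patient's share is 30% × $2,291 = $687.30. Patient pays $687.30; OOP now $7,419.80.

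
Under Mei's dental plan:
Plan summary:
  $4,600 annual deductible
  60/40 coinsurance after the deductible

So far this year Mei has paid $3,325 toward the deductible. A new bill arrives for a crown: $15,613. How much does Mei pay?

$7,010.20

Remaining deductible: $4,600 − $3,325 = $1,275.
The remaining $14,338 (= $15,613 − $1,275) moves to coinsurance.
Patient's 40% share of $14,338 is $5,735.20.
So the patient owes $1,275 + $5,735.20 = $7,010.20.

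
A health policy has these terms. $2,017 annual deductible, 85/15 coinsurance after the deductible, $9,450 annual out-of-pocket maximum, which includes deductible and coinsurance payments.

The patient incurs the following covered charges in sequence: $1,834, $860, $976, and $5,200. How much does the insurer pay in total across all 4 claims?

Bill 1, $1,834: fully absorbed by the deductible. Cost to patient: $1,834. OOP to date $1,834. Plan pays $1,834 − $1,834 = $0.
Bill 2, $860: $183 finishes the deductible; $677 goes to coinsurance; 15% of $677 = $101.55. Cost to patient: $284.55. OOP to date $2,118.55. Insurer: $860 − $284.55 = $575.45.
Bill 3, $976: deductible already satisfied, so patient's share is 15% × $976 = $146.40. Cost to patient: $146.40. OOP to date $2,264.95. Insurer: $976 − $146.40 = $829.60.
Bill 4, $5,200: deductible already satisfied, so patient's share is 15% × $5,200 = $780. Patient owes $780 (running OOP $3,044.95). Insurer: $5,200 − $780 = $4,420.
Insurer total = bills − patient's total = $8,870 − $3,044.95 = $5,825.05.

$5,825.05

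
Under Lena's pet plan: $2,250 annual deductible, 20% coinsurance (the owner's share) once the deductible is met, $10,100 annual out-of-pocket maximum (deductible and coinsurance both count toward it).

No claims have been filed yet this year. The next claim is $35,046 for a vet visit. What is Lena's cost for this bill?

$8,809.20

Nothing has been paid toward the $2,250 deductible, so the first $2,250 of this charge is applied there.
The remaining $32,796 (= $35,046 − $2,250) moves to coinsurance.
Coinsurance: $32,796 × 20% = $6,559.20.
Owner responsibility before any cap: $2,250 + $6,559.20 = $8,809.20.
Cumulative spending $0 + $8,809.20 = $8,809.20 stays under the $10,100 maximum.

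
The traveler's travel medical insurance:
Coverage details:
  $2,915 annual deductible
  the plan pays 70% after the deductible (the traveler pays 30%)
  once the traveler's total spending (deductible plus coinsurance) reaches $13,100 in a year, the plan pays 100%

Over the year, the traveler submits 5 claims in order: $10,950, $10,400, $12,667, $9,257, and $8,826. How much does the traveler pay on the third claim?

$3,800.10

Claim 1 ($10,950): $2,915 to deductible, leaving $8,035; traveler's 30% is $2,410.50. Traveler owes $5,325.50 (running OOP $5,325.50).
Claim 2 ($10,400): 30% coinsurance on $10,400 = $3,120. Traveler owes $3,120 (running OOP $8,445.50).
Claim 3 ($12,667): deductible met; 30% of $12,667 = $3,800.10. Traveler owes $3,800.10 (running OOP $12,245.60).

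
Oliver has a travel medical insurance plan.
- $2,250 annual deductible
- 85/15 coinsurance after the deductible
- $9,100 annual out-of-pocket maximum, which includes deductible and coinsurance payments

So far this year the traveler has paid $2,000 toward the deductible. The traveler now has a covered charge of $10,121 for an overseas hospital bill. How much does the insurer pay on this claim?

Deductible still to meet: $2,250 − $2,000 = $250.
The remaining $9,871 (= $10,121 − $250) moves to coinsurance.
Coinsurance: $9,871 × 15% = $1,480.65.
That puts the traveler's cost at $250 + $1,480.65 = $1,730.65 before any cap.
Year-to-date out-of-pocket becomes $2,000 + $1,730.65 = $3,730.65, still under the $9,100 maximum, so no cap applies.
Insurer pays the balance: $10,121 − $1,730.65 = $8,390.35.

$8,390.35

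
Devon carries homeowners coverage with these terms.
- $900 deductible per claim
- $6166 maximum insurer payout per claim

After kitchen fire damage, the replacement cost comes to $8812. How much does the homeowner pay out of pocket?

$2646

Subtract the deductible: $8812 − $900 = $7912.
The $6166 per-incident cap binds; insurer pays $6166.
The homeowner bears the rest of the original loss: $8812 − $6166 = $2646.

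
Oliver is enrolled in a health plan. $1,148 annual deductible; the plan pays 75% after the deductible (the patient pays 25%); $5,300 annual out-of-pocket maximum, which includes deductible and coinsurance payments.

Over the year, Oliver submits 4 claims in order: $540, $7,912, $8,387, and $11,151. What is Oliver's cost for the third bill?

$2,096.75

#1 ($540): all of it applies to the deductible. Patient pays $540; OOP now $540.
#2 ($7,912): deductible takes $608, $7,304 remains; coinsurance $7,304 × 25% = $1,826. Patient pays $2,434; OOP now $2,974.
#3 ($8,387): deductible already satisfied, so patient's share is 25% × $8,387 = $2,096.75. Cost to patient: $2,096.75. OOP to date $5,070.75.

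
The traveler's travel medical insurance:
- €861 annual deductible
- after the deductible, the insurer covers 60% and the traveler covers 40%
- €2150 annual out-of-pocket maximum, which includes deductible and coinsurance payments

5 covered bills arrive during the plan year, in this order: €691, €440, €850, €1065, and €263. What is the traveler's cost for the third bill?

€340

Bill 1, €691: fully absorbed by the deductible. Cost to traveler: €691. OOP to date €691.
Bill 2, €440: €170 finishes the deductible; €270 goes to coinsurance; coinsurance €270 × 40% = €108. Cost to traveler: €278. OOP to date €969.
Bill 3, €850: 40% coinsurance on €850 = €340. Cost to traveler: €340. OOP to date €1309.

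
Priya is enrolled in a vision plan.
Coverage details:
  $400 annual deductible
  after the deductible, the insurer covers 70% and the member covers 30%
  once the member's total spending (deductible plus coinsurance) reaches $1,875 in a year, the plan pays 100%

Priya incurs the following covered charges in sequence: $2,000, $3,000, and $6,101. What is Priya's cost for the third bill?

$95

Claim 1 ($2,000): deductible takes $400, $1,600 remains; member's 30% is $480. Cost to member: $880. OOP to date $880.
Claim 2 ($3,000): deductible met; 30% of $3,000 = $900. Member pays $900; OOP now $1,780.
Claim 3 ($6,101): deductible already satisfied, so member's share is 30% × $6,101 = $1,830.30. That would push OOP to $3,610.30, over the $1,875 cap, so member pays $1,875 − $1,780 = $95.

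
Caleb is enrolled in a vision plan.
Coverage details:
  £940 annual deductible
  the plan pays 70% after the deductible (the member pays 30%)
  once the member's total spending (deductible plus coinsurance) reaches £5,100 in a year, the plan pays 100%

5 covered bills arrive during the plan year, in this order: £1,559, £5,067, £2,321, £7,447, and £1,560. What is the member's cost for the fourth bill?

Claim 1 (£1,559): £940 to deductible, leaving £619; coinsurance £619 × 30% = £185.70. Member pays £1,125.70; OOP now £1,125.70.
Claim 2 (£5,067): 30% coinsurance on £5,067 = £1,520.10. Member pays £1,520.10; OOP now £2,645.80.
Claim 3 (£2,321): deductible met; 30% of £2,321 = £696.30. Cost to member: £696.30. OOP to date £3,342.10.
Claim 4 (£7,447): deductible already satisfied, so member's share is 30% × £7,447 = £2,234.10. OOP would hit £5,576.20 > £5,100, so the cap limits the member to £5,100 − £3,342.10 = £1,757.90.

£1,757.90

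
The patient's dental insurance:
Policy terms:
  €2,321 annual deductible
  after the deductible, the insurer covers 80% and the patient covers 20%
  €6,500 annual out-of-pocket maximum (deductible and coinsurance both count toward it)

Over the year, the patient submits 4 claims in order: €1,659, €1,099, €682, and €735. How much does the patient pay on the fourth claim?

€147

#1 (€1,659): all of it applies to the deductible. Patient pays €1,659; OOP now €1,659.
#2 (€1,099): deductible takes €662, €437 remains; patient's 20% is €87.40. Patient pays €749.40; OOP now €2,408.40.
#3 (€682): deductible met; 20% of €682 = €136.40. Cost to patient: €136.40. OOP to date €2,544.80.
#4 (€735): deductible met; 20% of €735 = €147. Patient pays €147; OOP now €2,691.80.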